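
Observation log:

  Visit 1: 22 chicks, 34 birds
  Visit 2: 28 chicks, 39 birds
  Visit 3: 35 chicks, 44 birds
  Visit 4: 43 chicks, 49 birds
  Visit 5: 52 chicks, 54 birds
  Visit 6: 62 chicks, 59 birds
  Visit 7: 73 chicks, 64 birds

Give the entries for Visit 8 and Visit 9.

Chicks: differences are 6, 7, 8, … (increasing by 1 each time); 22, 28, 35, 43, 52, 62, 73 → 85 → 98.
Birds: 34, 39, 44, 49, 54, 59, 64 → 69 → 74 (+5 each step).
Putting the parts together: 85 chicks, 69 birds and then 98 chicks, 74 birds.

85 chicks, 69 birds; 98 chicks, 74 birds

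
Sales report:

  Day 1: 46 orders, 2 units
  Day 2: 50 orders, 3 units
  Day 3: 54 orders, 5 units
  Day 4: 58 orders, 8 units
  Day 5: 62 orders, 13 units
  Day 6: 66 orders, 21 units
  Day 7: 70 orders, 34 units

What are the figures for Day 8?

Orders — +4 each step: 46, 50, 54, 58, 62, 66, 70 → 74.
Units: each term is the sum of the two before it; 2, 3, 5, 8, 13, 21, 34 → 55.
Combining the parts gives 74 orders, 55 units.

74 orders, 55 units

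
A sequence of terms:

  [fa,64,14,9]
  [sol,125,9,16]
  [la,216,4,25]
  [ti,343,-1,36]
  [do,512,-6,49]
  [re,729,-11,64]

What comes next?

For the note, runs through the solfège scale do→ti: fa, sol, la, ti, do, re → mi.
Second coordinate — perfect cubes: 4³, 5³, 6³, …: 64, 125, 216, 343, 512, 729 → 1000.
Third coordinate: 14, 9, 4, -1, -6, -11 → -16 (−5 each step).
Fourth coordinate goes 9, 16, 25, 36, 49, 64 → 81 (perfect squares: 3², 4², 5², …).
Putting it together: [mi,1000,-16,81].

[mi,1000,-16,81]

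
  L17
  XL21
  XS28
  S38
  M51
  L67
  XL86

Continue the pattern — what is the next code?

For the size, repeats L → XL → XS → S → M: L, XL, XS, S, M, L, XL → XS.
Second component — differences are 4, 7, 10, … (increasing by 3 each time): 17, 21, 28, 38, 51, 67, 86 → 108.
Combining the parts gives XS108.

XS108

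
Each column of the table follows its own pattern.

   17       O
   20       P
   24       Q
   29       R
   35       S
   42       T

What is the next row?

First component: differences are 3, 4, 5, … (increasing by 1 each time), so 17, 20, 24, 29, 35, 42 → 50.
Letter: letters move forward 1 place in the alphabet, so O, P, Q, R, S, T → U.
Putting it together: 50  U.

50  U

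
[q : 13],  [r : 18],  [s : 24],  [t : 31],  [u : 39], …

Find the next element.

Letter: q, r, s, t, u → v (letters move forward 1 place in the alphabet).
Second part goes 13, 18, 24, 31, 39 → 48 (differences are 5, 6, 7, … (increasing by 1 each time)).
Putting it together: [v : 48].

[v : 48]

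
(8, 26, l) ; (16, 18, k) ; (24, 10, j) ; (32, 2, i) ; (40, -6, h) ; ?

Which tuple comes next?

First slot: +8 each step, so 8, 16, 24, 32, 40 → 48.
Second slot: −8 each step, so 26, 18, 10, 2, -6 → -14.
Letter: l, k, j, i, h → g (letters move back 1 place in the alphabet).
Combining the parts gives (48, -14, g).

(48, -14, g)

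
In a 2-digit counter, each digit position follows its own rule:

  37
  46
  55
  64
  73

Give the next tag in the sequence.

First digit: 3, 4, 5, 6, 7 → 8 (+1 each step, mod 10).
Second digit: −1 each step, mod 10, so 7, 6, 5, 4, 3 → 2.
Combining the parts gives 82.

82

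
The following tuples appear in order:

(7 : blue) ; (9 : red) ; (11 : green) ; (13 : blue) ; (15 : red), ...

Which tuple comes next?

First coordinate: 7, 9, 11, 13, 15 → 17 (+2 each step).
Colour: repeats blue → red → green, so blue, red, green, blue, red → green.
Combining the parts gives (17 : green).

(17 : green)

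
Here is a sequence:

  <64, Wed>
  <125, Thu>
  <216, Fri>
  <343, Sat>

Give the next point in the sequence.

<512, Sun>

First part: perfect cubes: 4³, 5³, 6³, …; 64, 125, 216, 343 → 512.
Day: runs through the weekdays Mon→Sun; Wed, Thu, Fri, Sat → Sun.
Putting it together: <512, Sun>.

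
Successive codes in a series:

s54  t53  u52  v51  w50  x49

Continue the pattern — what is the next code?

y48

Letter — letters move forward 1 place in the alphabet: s, t, u, v, w, x → y.
Second component goes 54, 53, 52, 51, 50, 49 → 48 (−1 each step).
Combining the parts gives y48.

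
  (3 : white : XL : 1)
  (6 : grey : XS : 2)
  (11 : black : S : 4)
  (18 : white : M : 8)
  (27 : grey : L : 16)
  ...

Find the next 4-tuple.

(38 : black : XL : 32)

First value goes 3, 6, 11, 18, 27 → 38 (differences are 3, 5, 7, … (increasing by 2 each time)).
Shade: repeats white → grey → black, so white, grey, black, white, grey → black.
Size: runs through clothing sizes XS→XL, so XL, XS, S, M, L → XL.
Fourth value — ×2 each step: 1, 2, 4, 8, 16 → 32.
So the next 4-tuple is (38 : black : XL : 32).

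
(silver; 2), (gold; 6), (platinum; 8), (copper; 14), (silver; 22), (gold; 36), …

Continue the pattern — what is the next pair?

(platinum; 58)

Metal: repeats silver → gold → platinum → copper, so silver, gold, platinum, copper, silver, gold → platinum.
Second component — each term is the sum of the two before it: 2, 6, 8, 14, 22, 36 → 58.
Combining the parts gives (platinum; 58).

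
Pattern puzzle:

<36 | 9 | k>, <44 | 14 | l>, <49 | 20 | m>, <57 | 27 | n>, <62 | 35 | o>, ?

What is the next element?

<70 | 44 | p>

First coordinate: 36, 44, 49, 57, 62 → 70 (alternating steps +8, +5, +8, +5, …).
Second coordinate: differences are 5, 6, 7, … (increasing by 1 each time), so 9, 14, 20, 27, 35 → 44.
Letter: letters move forward 1 place in the alphabet; k, l, m, n, o → p.
Combining the parts gives <70 | 44 | p>.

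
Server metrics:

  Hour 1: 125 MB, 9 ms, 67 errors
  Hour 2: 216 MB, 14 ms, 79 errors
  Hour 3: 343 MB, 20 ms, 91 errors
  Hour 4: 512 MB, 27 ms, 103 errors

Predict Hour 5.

MB — perfect cubes: 5³, 6³, 7³, …: 125, 216, 343, 512 → 729.
Ms: differences are 5, 6, 7, … (increasing by 1 each time), so 9, 14, 20, 27 → 35.
Errors: +12 each step, so 67, 79, 91, 103 → 115.
Combining the parts gives 729 MB, 35 ms, 115 errors.

729 MB, 35 ms, 115 errors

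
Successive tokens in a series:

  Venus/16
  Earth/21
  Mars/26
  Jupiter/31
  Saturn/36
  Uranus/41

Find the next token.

Neptune/46

Planet goes Venus, Earth, Mars, Jupiter, Saturn, Uranus → Neptune (runs through the planets Mercury→Neptune).
Second component — +5 each step: 16, 21, 26, 31, 36, 41 → 46.
Combining the parts gives Neptune/46.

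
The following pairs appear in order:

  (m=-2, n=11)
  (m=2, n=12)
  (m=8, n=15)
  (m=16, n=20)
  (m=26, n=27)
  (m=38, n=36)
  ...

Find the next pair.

M — differences are 4, 6, 8, … (increasing by 2 each time): -2, 2, 8, 16, 26, 38 → 52.
N: 11, 12, 15, 20, 27, 36 → 47 (differences are 1, 3, 5, … (increasing by 2 each time)).
So the next pair is (m=52, n=47).

(m=52, n=47)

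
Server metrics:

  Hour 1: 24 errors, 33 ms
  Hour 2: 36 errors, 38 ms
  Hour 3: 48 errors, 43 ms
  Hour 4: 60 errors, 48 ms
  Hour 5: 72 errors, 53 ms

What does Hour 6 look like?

Errors goes 24, 36, 48, 60, 72 → 84 (+12 each step).
Ms: +5 each step, so 33, 38, 43, 48, 53 → 58.
So the next record is 84 errors, 58 ms.

84 errors, 58 ms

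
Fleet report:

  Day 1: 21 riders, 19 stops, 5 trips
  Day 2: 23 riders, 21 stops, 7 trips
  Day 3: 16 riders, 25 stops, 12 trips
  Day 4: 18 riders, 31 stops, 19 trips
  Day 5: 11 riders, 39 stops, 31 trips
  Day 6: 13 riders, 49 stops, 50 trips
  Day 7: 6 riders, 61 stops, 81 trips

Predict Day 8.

8 riders, 75 stops, 131 trips

Riders goes 21, 23, 16, 18, 11, 13, 6 → 8 (alternating steps +2, −7, +2, −7, …).
For the stops, differences are 2, 4, 6, … (increasing by 2 each time): 19, 21, 25, 31, 39, 49, 61 → 75.
Trips: 5, 7, 12, 19, 31, 50, 81 → 131 (each term is the sum of the two before it).
Putting it together: 8 riders, 75 stops, 131 trips.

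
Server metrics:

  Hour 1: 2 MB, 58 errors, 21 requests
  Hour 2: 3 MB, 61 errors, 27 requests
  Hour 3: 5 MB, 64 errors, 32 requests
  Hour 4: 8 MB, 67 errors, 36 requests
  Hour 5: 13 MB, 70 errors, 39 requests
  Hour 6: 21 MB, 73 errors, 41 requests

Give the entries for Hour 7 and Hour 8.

MB: each term is the sum of the two before it; 2, 3, 5, 8, 13, 21 → 34 → 55.
Errors: 58, 61, 64, 67, 70, 73 → 76 → 79 (+3 each step).
Requests — differences are 6, 5, 4, … (decreasing by 1 each time): 21, 27, 32, 36, 39, 41 → 42 → 42.
Putting the parts together: 34 MB, 76 errors, 42 requests and then 55 MB, 79 errors, 42 requests.

34 MB, 76 errors, 42 requests; 55 MB, 79 errors, 42 requests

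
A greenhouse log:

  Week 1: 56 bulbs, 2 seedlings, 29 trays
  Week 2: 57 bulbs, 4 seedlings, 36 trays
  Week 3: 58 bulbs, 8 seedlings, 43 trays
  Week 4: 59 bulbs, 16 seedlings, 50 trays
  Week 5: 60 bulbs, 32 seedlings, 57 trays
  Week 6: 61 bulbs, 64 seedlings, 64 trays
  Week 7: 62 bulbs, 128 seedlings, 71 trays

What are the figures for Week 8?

63 bulbs, 256 seedlings, 78 trays

Bulbs: 56, 57, 58, 59, 60, 61, 62 → 63 (+1 each step).
Seedlings: 2, 4, 8, 16, 32, 64, 128 → 256 (×2 each step).
Trays: 29, 36, 43, 50, 57, 64, 71 → 78 (+7 each step).
So the next record is 63 bulbs, 256 seedlings, 78 trays.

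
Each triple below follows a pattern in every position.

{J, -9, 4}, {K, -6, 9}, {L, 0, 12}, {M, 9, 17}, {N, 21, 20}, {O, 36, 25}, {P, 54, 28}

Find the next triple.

Letter: letters move forward 1 place in the alphabet, so J, K, L, M, N, O, P → Q.
Second slot: differences are 3, 6, 9, … (increasing by 3 each time), so -9, -6, 0, 9, 21, 36, 54 → 75.
Third slot goes 4, 9, 12, 17, 20, 25, 28 → 33 (alternating steps +5, +3, +5, +3, …).
Putting it together: {Q, 75, 33}.

{Q, 75, 33}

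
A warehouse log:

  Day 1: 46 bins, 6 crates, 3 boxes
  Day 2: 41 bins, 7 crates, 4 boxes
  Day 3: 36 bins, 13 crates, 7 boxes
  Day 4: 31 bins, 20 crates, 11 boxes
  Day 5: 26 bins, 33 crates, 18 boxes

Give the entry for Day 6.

21 bins, 53 crates, 29 boxes

Bins: −5 each step; 46, 41, 36, 31, 26 → 21.
Crates: each term is the sum of the two before it, so 6, 7, 13, 20, 33 → 53.
Boxes — each term is the sum of the two before it: 3, 4, 7, 11, 18 → 29.
So the next line is 21 bins, 53 crates, 29 boxes.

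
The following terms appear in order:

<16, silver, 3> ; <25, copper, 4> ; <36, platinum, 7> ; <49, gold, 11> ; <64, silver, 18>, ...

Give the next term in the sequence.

<81, copper, 29>

First value: perfect squares: 4², 5², 6², …, so 16, 25, 36, 49, 64 → 81.
Metal: repeats silver → copper → platinum → gold; silver, copper, platinum, gold, silver → copper.
Third value: each term is the sum of the two before it, so 3, 4, 7, 11, 18 → 29.
Putting it together: <81, copper, 29>.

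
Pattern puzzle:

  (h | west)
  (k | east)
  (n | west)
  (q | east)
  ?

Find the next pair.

(t | west)

For the letter, letters move forward 3 places in the alphabet: h, k, n, q → t.
Direction goes west, east, west, east → west (alternates west ↔ east).
Combining the parts gives (t | west).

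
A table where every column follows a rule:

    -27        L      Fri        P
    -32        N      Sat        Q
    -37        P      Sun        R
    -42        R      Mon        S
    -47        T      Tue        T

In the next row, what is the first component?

-52

For the first component, −5 each step: -27, -32, -37, -42, -47 → -52.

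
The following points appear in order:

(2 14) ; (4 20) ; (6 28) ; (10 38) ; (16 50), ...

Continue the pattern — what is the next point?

First value — each term is the sum of the two before it: 2, 4, 6, 10, 16 → 26.
Second value goes 14, 20, 28, 38, 50 → 64 (differences are 6, 8, 10, … (increasing by 2 each time)).
So the next point is (26 64).

(26 64)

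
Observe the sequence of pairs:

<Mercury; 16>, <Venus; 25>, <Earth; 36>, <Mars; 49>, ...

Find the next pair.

Planet goes Mercury, Venus, Earth, Mars → Jupiter (runs through the planets Mercury→Neptune).
Second value goes 16, 25, 36, 49 → 64 (perfect squares: 4², 5², 6², …).
So the next pair is <Jupiter; 64>.

<Jupiter; 64>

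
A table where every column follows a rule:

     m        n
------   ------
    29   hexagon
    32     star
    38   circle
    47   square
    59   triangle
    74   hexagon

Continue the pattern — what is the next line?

Column m goes 29, 32, 38, 47, 59, 74 → 92 (differences are 3, 6, 9, … (increasing by 3 each time)).
Column n: repeats hexagon → star → circle → square → triangle; hexagon, star, circle, square, triangle, hexagon → star.
Combining the parts gives 92  star.

92  star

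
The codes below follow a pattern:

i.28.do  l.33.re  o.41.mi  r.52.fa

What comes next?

u.66.sol

Letter: letters move forward 3 places in the alphabet; i, l, o, r → u.
Second component: 28, 33, 41, 52 → 66 (differences are 5, 8, 11, … (increasing by 3 each time)).
Note — runs through the solfège scale do→ti: do, re, mi, fa → sol.
Putting it together: u.66.sol.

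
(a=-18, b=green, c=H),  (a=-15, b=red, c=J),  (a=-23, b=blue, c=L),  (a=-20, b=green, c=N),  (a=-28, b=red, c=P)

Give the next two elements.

A goes -18, -15, -23, -20, -28 → -25 → -33 (alternating steps +3, −8, +3, −8, …).
B: repeats green → red → blue, so green, red, blue, green, red → blue → green.
For the c, letters move forward 2 places in the alphabet: H, J, L, N, P → R → T.
So the next two elements are (a=-25, b=blue, c=R) and (a=-33, b=green, c=T).

(a=-25, b=blue, c=R), (a=-33, b=green, c=T)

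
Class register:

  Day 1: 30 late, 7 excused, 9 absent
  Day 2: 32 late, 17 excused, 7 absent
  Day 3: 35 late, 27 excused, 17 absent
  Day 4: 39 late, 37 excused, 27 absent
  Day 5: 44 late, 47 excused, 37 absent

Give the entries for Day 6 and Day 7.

50 late, 57 excused, 47 absent; 57 late, 67 excused, 57 absent

Late — differences are 2, 3, 4, … (increasing by 1 each time): 30, 32, 35, 39, 44 → 50 → 57.
Excused — +10 each step: 7, 17, 27, 37, 47 → 57 → 67.
Absent — always the previous value of the excused: 9, 7, 17, 27, 37 → 47 → 57.
Putting the parts together: 50 late, 57 excused, 47 absent and then 57 late, 67 excused, 57 absent.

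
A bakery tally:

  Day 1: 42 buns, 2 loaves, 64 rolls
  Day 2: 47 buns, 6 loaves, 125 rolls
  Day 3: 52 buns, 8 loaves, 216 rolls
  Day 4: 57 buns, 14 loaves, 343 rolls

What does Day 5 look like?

62 buns, 22 loaves, 512 rolls

Buns goes 42, 47, 52, 57 → 62 (+5 each step).
Loaves: each term is the sum of the two before it; 2, 6, 8, 14 → 22.
For the rolls, perfect cubes: 4³, 5³, 6³, …: 64, 125, 216, 343 → 512.
Putting it together: 62 buns, 22 loaves, 512 rolls.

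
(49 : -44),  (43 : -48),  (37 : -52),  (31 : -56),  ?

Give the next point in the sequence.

(25 : -60)

First entry — −6 each step: 49, 43, 37, 31 → 25.
Second entry: -44, -48, -52, -56 → -60 (−4 each step).
Combining the parts gives (25 : -60).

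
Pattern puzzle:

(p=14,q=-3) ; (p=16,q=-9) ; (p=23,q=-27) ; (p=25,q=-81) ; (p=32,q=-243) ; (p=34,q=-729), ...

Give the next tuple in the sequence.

(p=41,q=-2187)

P goes 14, 16, 23, 25, 32, 34 → 41 (alternating steps +2, +7, +2, +7, …).
Q goes -3, -9, -27, -81, -243, -729 → -2187 (×3 each step).
Putting it together: (p=41,q=-2187).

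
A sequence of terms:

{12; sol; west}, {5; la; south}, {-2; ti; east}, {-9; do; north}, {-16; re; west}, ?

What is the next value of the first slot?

-23

First slot goes 12, 5, -2, -9, -16 → -23 (−7 each step).
Note goes sol, la, ti, do, re → mi (runs through the solfège scale do→ti).
Direction: west, south, east, north, west → south (repeats west → south → east → north).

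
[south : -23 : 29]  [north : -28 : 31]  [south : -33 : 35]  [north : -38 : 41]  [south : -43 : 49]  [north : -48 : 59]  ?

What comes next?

Direction goes south, north, south, north, south, north → south (alternates south ↔ north).
Second coordinate: -23, -28, -33, -38, -43, -48 → -53 (−5 each step).
Third coordinate: differences are 2, 4, 6, … (increasing by 2 each time); 29, 31, 35, 41, 49, 59 → 71.
Putting it together: [south : -53 : 71].

[south : -53 : 71]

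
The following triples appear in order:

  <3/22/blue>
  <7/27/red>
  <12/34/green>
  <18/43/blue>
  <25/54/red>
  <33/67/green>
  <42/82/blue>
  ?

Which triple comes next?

<52/99/red>

First component: 3, 7, 12, 18, 25, 33, 42 → 52 (differences are 4, 5, 6, … (increasing by 1 each time)).
Second component: differences are 5, 7, 9, … (increasing by 2 each time), so 22, 27, 34, 43, 54, 67, 82 → 99.
Colour: repeats blue → red → green; blue, red, green, blue, red, green, blue → red.
Putting it together: <52/99/red>.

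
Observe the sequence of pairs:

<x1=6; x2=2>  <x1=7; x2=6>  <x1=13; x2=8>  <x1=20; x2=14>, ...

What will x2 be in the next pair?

22

X2 — each term is the sum of the two before it: 2, 6, 8, 14 → 22.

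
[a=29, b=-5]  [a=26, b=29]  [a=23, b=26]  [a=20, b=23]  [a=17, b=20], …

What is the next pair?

[a=14, b=17]

A: 29, 26, 23, 20, 17 → 14 (−3 each step).
B: always the previous value of the a, so -5, 29, 26, 23, 20 → 17.
Putting it together: [a=14, b=17].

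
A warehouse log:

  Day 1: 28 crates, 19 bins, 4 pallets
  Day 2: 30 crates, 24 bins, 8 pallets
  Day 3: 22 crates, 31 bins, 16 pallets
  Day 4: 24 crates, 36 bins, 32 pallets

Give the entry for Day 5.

Crates — alternating steps +2, −8, +2, −8, …: 28, 30, 22, 24 → 16.
Bins: 19, 24, 31, 36 → 43 (alternating steps +5, +7, +5, +7, …).
For the pallets, ×2 each step: 4, 8, 16, 32 → 64.
Putting it together: 16 crates, 43 bins, 64 pallets.

16 crates, 43 bins, 64 pallets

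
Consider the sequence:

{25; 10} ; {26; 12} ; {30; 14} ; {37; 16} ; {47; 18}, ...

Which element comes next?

First entry: 25, 26, 30, 37, 47 → 60 (differences are 1, 4, 7, … (increasing by 3 each time)).
Second entry goes 10, 12, 14, 16, 18 → 20 (+2 each step).
So the next element is {60; 20}.

{60; 20}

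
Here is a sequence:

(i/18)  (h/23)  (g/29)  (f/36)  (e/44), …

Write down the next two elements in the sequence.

(d/53), (c/63)

For the letter, letters move back 1 place in the alphabet: i, h, g, f, e → d → c.
Second value goes 18, 23, 29, 36, 44 → 53 → 63 (differences are 5, 6, 7, … (increasing by 1 each time)).
So the next two elements are (d/53) and (c/63).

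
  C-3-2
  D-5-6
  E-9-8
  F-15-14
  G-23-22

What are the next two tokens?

H-33-36 then I-45-58

Letter — letters move forward 1 place in the alphabet: C, D, E, F, G → H → I.
Second component goes 3, 5, 9, 15, 23 → 33 → 45 (differences are 2, 4, 6, … (increasing by 2 each time)).
Third component — each term is the sum of the two before it: 2, 6, 8, 14, 22 → 36 → 58.
Putting the parts together: H-33-36 and then I-45-58.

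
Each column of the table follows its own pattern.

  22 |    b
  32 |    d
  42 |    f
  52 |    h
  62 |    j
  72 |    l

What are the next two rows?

First component: +10 each step, so 22, 32, 42, 52, 62, 72 → 82 → 92.
Letter: letters move forward 2 places in the alphabet, so b, d, f, h, j, l → n → p.
So the next two rows are 82  n and 92  p.

82  n; 92  p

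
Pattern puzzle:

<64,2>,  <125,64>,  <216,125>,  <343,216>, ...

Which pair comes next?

First part: perfect cubes: 4³, 5³, 6³, …; 64, 125, 216, 343 → 512.
Second part: always the previous value of the first part, so 2, 64, 125, 216 → 343.
Putting it together: <512,343>.

<512,343>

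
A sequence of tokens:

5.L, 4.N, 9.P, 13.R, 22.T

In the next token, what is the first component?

35

First component goes 5, 4, 9, 13, 22 → 35 (each term is the sum of the two before it).
Letter: letters move forward 2 places in the alphabet, so L, N, P, R, T → V.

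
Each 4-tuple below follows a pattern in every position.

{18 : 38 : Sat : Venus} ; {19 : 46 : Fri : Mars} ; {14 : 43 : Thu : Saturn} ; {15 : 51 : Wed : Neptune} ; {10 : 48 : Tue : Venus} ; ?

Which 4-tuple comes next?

{11 : 56 : Mon : Mars}

First coordinate: 18, 19, 14, 15, 10 → 11 (alternating steps +1, −5, +1, −5, …).
Second coordinate goes 38, 46, 43, 51, 48 → 56 (alternating steps +8, −3, +8, −3, …).
Day — runs backward through the weekdays Mon→Sun: Sat, Fri, Thu, Wed, Tue → Mon.
Planet: Venus, Mars, Saturn, Neptune, Venus → Mars (repeats Venus → Mars → Saturn → Neptune).
Combining the parts gives {11 : 56 : Mon : Mars}.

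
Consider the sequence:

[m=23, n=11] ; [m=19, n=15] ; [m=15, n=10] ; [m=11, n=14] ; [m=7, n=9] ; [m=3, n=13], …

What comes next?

For the m, −4 each step: 23, 19, 15, 11, 7, 3 → -1.
N: 11, 15, 10, 14, 9, 13 → 8 (alternating steps +4, −5, +4, −5, …).
Putting it together: [m=-1, n=8].

[m=-1, n=8]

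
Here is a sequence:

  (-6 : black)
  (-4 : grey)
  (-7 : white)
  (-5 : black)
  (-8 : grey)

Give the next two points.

First value — alternating steps +2, −3, +2, −3, …: -6, -4, -7, -5, -8 → -6 → -9.
Shade: black, grey, white, black, grey → white → black (repeats black → grey → white).
So the next two points are (-6 : white) and (-9 : black).

(-6 : white), (-9 : black)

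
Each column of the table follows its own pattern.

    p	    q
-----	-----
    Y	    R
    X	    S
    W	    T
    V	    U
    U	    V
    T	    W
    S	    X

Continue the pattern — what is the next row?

Column p: letters move back 1 place in the alphabet; Y, X, W, V, U, T, S → R.
Column q: R, S, T, U, V, W, X → Y (letters move forward 1 place in the alphabet).
Putting it together: R  Y.

R  Y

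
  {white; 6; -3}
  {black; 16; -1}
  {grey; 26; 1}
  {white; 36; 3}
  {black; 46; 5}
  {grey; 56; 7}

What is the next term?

Shade: white, black, grey, white, black, grey → white (repeats white → black → grey).
Second coordinate: +10 each step, so 6, 16, 26, 36, 46, 56 → 66.
Third coordinate — +2 each step: -3, -1, 1, 3, 5, 7 → 9.
So the next term is {white; 66; 9}.

{white; 66; 9}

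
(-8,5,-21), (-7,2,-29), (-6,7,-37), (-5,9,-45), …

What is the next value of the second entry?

Second entry — each term is the sum of the two before it: 5, 2, 7, 9 → 16.

16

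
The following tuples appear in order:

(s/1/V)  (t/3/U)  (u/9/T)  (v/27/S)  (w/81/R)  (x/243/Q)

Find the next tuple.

(y/729/P)

For the first letter, letters move forward 1 place in the alphabet: s, t, u, v, w, x → y.
Second part — ×3 each step: 1, 3, 9, 27, 81, 243 → 729.
Second letter: V, U, T, S, R, Q → P (letters move back 1 place in the alphabet).
So the next tuple is (y/729/P).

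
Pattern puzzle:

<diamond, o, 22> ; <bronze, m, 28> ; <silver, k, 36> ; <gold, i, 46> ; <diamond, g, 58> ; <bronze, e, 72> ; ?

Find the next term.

<silver, c, 88>

Rank: repeats diamond → bronze → silver → gold, so diamond, bronze, silver, gold, diamond, bronze → silver.
Letter: letters move back 2 places in the alphabet; o, m, k, i, g, e → c.
Third slot: 22, 28, 36, 46, 58, 72 → 88 (differences are 6, 8, 10, … (increasing by 2 each time)).
Putting it together: <silver, c, 88>.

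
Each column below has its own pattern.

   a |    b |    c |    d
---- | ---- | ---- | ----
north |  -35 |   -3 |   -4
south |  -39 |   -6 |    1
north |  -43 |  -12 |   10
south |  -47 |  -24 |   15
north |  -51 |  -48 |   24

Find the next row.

south  -55  -96  29

Column a: alternates north ↔ south, so north, south, north, south, north → south.
Column b: -35, -39, -43, -47, -51 → -55 (−4 each step).
Column c — ×2 each step: -3, -6, -12, -24, -48 → -96.
Column d: alternating steps +5, +9, +5, +9, …, so -4, 1, 10, 15, 24 → 29.
Putting it together: south  -55  -96  29.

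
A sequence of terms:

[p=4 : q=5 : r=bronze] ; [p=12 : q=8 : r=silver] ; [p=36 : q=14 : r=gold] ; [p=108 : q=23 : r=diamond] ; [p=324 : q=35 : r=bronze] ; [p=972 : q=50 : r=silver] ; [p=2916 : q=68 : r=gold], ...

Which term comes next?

[p=8748 : q=89 : r=diamond]

For the p, ×3 each step: 4, 12, 36, 108, 324, 972, 2916 → 8748.
Q: 5, 8, 14, 23, 35, 50, 68 → 89 (differences are 3, 6, 9, … (increasing by 3 each time)).
R — repeats bronze → silver → gold → diamond: bronze, silver, gold, diamond, bronze, silver, gold → diamond.
Combining the parts gives [p=8748 : q=89 : r=diamond].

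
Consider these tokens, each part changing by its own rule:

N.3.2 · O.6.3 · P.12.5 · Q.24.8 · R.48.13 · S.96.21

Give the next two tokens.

T.192.34, U.384.55

For the letter, letters move forward 1 place in the alphabet: N, O, P, Q, R, S → T → U.
Second component: 3, 6, 12, 24, 48, 96 → 192 → 384 (×2 each step).
Third component: each term is the sum of the two before it; 2, 3, 5, 8, 13, 21 → 34 → 55.
Putting the parts together: T.192.34 and then U.384.55.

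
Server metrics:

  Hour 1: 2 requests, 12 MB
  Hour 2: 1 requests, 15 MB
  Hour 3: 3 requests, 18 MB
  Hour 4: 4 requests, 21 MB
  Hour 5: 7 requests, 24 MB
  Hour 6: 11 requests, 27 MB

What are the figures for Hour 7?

18 requests, 30 MB

Requests: 2, 1, 3, 4, 7, 11 → 18 (each term is the sum of the two before it).
MB: +3 each step; 12, 15, 18, 21, 24, 27 → 30.
So the next row is 18 requests, 30 MB.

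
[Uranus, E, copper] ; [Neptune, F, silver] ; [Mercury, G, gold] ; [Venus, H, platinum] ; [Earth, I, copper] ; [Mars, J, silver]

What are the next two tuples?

[Jupiter, K, gold], [Saturn, L, platinum]

Planet goes Uranus, Neptune, Mercury, Venus, Earth, Mars → Jupiter → Saturn (runs through the planets Mercury→Neptune).
Letter: E, F, G, H, I, J → K → L (letters move forward 1 place in the alphabet).
For the metal, repeats copper → silver → gold → platinum: copper, silver, gold, platinum, copper, silver → gold → platinum.
So the next two tuples are [Jupiter, K, gold] and [Saturn, L, platinum].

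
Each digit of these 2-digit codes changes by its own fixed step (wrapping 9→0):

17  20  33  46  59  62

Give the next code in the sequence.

75

First digit: +1 each step, mod 10; 1, 2, 3, 4, 5, 6 → 7.
Second digit — +3 each step, mod 10: 7, 0, 3, 6, 9, 2 → 5.
So the next code is 75.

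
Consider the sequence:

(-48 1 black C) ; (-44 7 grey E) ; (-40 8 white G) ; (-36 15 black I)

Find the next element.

(-32 23 grey K)

First coordinate: +4 each step; -48, -44, -40, -36 → -32.
Second coordinate goes 1, 7, 8, 15 → 23 (each term is the sum of the two before it).
Shade: black, grey, white, black → grey (repeats black → grey → white).
Letter: letters move forward 2 places in the alphabet; C, E, G, I → K.
Putting it together: (-32 23 grey K).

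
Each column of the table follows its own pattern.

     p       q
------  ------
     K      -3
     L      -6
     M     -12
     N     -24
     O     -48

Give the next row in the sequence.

P  -96

For the column p, letters move forward 1 place in the alphabet: K, L, M, N, O → P.
Column q: -3, -6, -12, -24, -48 → -96 (×2 each step).
Putting it together: P  -96.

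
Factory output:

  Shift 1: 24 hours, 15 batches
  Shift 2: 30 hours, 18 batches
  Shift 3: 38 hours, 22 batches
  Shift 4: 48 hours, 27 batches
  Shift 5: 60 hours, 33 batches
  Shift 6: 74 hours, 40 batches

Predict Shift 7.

90 hours, 48 batches

Hours — differences are 6, 8, 10, … (increasing by 2 each time): 24, 30, 38, 48, 60, 74 → 90.
Batches: 15, 18, 22, 27, 33, 40 → 48 (differences are 3, 4, 5, … (increasing by 1 each time)).
So the next line is 90 hours, 48 batches.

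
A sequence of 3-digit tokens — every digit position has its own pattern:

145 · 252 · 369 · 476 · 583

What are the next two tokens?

690 then 707

First digit: 1, 2, 3, 4, 5 → 6 → 7 (+1 each step, mod 10).
Second digit: 4, 5, 6, 7, 8 → 9 → 0 (+1 each step, mod 10).
Third digit: −3 each step, mod 10; 5, 2, 9, 6, 3 → 0 → 7.
Putting the parts together: 690 and then 707.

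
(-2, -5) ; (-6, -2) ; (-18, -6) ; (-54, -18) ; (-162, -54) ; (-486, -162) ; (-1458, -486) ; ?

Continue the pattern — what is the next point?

(-4374, -1458)

First component goes -2, -6, -18, -54, -162, -486, -1458 → -4374 (×3 each step).
Second component: always the previous value of the first component, so -5, -2, -6, -18, -54, -162, -486 → -1458.
Combining the parts gives (-4374, -1458).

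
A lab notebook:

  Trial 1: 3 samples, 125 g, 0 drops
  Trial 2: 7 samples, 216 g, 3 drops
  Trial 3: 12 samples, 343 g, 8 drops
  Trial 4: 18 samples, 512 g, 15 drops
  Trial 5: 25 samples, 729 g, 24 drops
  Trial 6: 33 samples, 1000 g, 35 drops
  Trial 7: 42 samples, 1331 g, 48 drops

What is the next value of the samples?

Samples — differences are 4, 5, 6, … (increasing by 1 each time): 3, 7, 12, 18, 25, 33, 42 → 52.

52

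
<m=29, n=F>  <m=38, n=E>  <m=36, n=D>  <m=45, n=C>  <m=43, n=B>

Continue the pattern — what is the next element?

M — alternating steps +9, −2, +9, −2, …: 29, 38, 36, 45, 43 → 52.
N: letters move back 1 place in the alphabet, so F, E, D, C, B → A.
So the next element is <m=52, n=A>.

<m=52, n=A>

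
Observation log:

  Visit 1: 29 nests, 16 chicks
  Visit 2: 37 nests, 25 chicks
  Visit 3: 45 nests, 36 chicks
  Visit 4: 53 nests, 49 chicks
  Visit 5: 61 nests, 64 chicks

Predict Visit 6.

69 nests, 81 chicks

Nests: 29, 37, 45, 53, 61 → 69 (+8 each step).
Chicks — perfect squares: 4², 5², 6², …: 16, 25, 36, 49, 64 → 81.
Combining the parts gives 69 nests, 81 chicks.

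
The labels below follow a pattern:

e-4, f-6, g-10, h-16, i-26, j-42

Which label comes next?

For the letter, letters move forward 1 place in the alphabet: e, f, g, h, i, j → k.
Second component: each term is the sum of the two before it, so 4, 6, 10, 16, 26, 42 → 68.
So the next label is k-68.

k-68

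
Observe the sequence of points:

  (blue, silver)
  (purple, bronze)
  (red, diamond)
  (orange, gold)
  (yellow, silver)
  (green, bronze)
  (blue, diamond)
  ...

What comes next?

(purple, gold)

Colour: repeats blue → purple → red → orange → yellow → green, so blue, purple, red, orange, yellow, green, blue → purple.
Rank — repeats silver → bronze → diamond → gold: silver, bronze, diamond, gold, silver, bronze, diamond → gold.
So the next point is (purple, gold).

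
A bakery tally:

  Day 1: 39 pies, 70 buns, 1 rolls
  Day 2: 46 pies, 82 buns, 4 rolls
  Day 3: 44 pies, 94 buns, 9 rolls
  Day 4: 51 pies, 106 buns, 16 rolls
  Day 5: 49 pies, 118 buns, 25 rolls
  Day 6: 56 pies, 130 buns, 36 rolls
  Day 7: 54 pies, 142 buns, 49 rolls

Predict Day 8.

61 pies, 154 buns, 64 rolls

Pies: 39, 46, 44, 51, 49, 56, 54 → 61 (alternating steps +7, −2, +7, −2, …).
Buns: 70, 82, 94, 106, 118, 130, 142 → 154 (+12 each step).
Rolls — perfect squares: 1², 2², 3², …: 1, 4, 9, 16, 25, 36, 49 → 64.
Combining the parts gives 61 pies, 154 buns, 64 rolls.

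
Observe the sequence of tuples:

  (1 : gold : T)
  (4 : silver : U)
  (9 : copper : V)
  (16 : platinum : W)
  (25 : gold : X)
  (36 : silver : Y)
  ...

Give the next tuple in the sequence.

First component: 1, 4, 9, 16, 25, 36 → 49 (perfect squares: 1², 2², 3², …).
Metal: repeats gold → silver → copper → platinum; gold, silver, copper, platinum, gold, silver → copper.
Letter: letters move forward 1 place in the alphabet; T, U, V, W, X, Y → Z.
So the next tuple is (49 : copper : Z).

(49 : copper : Z)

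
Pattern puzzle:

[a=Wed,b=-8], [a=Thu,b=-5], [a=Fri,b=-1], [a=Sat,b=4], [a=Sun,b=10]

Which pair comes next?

A — runs through the weekdays Mon→Sun: Wed, Thu, Fri, Sat, Sun → Mon.
B: -8, -5, -1, 4, 10 → 17 (differences are 3, 4, 5, … (increasing by 1 each time)).
Combining the parts gives [a=Mon,b=17].

[a=Mon,b=17]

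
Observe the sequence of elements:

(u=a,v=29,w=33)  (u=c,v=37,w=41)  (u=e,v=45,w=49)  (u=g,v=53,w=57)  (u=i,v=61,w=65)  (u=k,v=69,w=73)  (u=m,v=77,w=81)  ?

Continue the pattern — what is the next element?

(u=o,v=85,w=89)

U — letters move forward 2 places in the alphabet: a, c, e, g, i, k, m → o.
V goes 29, 37, 45, 53, 61, 69, 77 → 85 (+8 each step).
W goes 33, 41, 49, 57, 65, 73, 81 → 89 (always 4 more than the v).
Combining the parts gives (u=o,v=85,w=89).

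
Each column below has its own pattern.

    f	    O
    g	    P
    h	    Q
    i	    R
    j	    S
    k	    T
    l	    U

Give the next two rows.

For the first letter, letters move forward 1 place in the alphabet: f, g, h, i, j, k, l → m → n.
Second letter: letters move forward 1 place in the alphabet, so O, P, Q, R, S, T, U → V → W.
Putting the parts together: m  V and then n  W.

m  V; n  W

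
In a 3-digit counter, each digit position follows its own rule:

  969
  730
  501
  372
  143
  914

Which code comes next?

First digit goes 9, 7, 5, 3, 1, 9 → 7 (−2 each step, mod 10).
For the second digit, −3 each step, mod 10: 6, 3, 0, 7, 4, 1 → 8.
For the third digit, +1 each step, mod 10: 9, 0, 1, 2, 3, 4 → 5.
Combining the parts gives 785.

785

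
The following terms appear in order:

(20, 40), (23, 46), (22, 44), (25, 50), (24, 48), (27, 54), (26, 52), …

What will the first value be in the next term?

29

For the first value, alternating steps +3, −1, +3, −1, …: 20, 23, 22, 25, 24, 27, 26 → 29.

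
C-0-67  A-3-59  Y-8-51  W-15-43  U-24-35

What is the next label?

S-35-27

For the letter, letters move back 2 places in the alphabet, wrapping A→Z: C, A, Y, W, U → S.
Second component: 0, 3, 8, 15, 24 → 35 (differences are 3, 5, 7, … (increasing by 2 each time)).
Third component: −8 each step, so 67, 59, 51, 43, 35 → 27.
Combining the parts gives S-35-27.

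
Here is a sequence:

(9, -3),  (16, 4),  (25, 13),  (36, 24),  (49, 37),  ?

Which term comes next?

(64, 52)

First part goes 9, 16, 25, 36, 49 → 64 (perfect squares: 3², 4², 5², …).
Second part — always 12 less than the first part: -3, 4, 13, 24, 37 → 52.
Putting it together: (64, 52).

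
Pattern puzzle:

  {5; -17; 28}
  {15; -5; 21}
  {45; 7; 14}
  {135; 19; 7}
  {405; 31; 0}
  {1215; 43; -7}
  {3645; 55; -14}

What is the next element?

{10935; 67; -21}

First slot: ×3 each step; 5, 15, 45, 135, 405, 1215, 3645 → 10935.
Second slot: +12 each step, so -17, -5, 7, 19, 31, 43, 55 → 67.
Third slot goes 28, 21, 14, 7, 0, -7, -14 → -21 (−7 each step).
Putting it together: {10935; 67; -21}.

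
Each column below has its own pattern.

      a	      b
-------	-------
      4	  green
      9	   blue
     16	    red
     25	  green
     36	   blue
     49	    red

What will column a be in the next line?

Column a — perfect squares: 2², 3², 4², …: 4, 9, 16, 25, 36, 49 → 64.
For the column b, repeats green → blue → red: green, blue, red, green, blue, red → green.

64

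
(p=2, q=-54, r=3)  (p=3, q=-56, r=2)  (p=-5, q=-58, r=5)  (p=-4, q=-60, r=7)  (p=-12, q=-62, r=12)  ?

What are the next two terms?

(p=-11, q=-64, r=19), (p=-19, q=-66, r=31)

For the p, alternating steps +1, −8, +1, −8, …: 2, 3, -5, -4, -12 → -11 → -19.
Q: −2 each step; -54, -56, -58, -60, -62 → -64 → -66.
R goes 3, 2, 5, 7, 12 → 19 → 31 (each term is the sum of the two before it).
Putting the parts together: (p=-11, q=-64, r=19) and then (p=-19, q=-66, r=31).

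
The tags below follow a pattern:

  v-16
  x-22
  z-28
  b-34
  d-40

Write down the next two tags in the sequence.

f-46, h-52

Letter: letters move forward 2 places in the alphabet, wrapping Z→A, so v, x, z, b, d → f → h.
Second component — +6 each step: 16, 22, 28, 34, 40 → 46 → 52.
Putting the parts together: f-46 and then h-52.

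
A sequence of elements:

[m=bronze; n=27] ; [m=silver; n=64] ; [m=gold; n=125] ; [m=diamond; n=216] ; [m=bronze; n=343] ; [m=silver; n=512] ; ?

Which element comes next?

M — repeats bronze → silver → gold → diamond: bronze, silver, gold, diamond, bronze, silver → gold.
N — perfect cubes: 3³, 4³, 5³, …: 27, 64, 125, 216, 343, 512 → 729.
Combining the parts gives [m=gold; n=729].

[m=gold; n=729]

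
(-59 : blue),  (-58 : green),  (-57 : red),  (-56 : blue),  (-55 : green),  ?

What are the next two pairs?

First value: +1 each step; -59, -58, -57, -56, -55 → -54 → -53.
For the colour, repeats blue → green → red: blue, green, red, blue, green → red → blue.
So the next two pairs are (-54 : red) and (-53 : blue).

(-54 : red), (-53 : blue)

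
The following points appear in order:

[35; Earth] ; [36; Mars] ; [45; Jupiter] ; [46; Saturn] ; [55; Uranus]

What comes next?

[56; Neptune]

First entry: alternating steps +1, +9, +1, +9, …; 35, 36, 45, 46, 55 → 56.
Planet: runs through the planets Mercury→Neptune; Earth, Mars, Jupiter, Saturn, Uranus → Neptune.
Combining the parts gives [56; Neptune].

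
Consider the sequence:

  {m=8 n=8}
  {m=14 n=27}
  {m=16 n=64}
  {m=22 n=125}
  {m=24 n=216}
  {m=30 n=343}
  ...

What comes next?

M: alternating steps +6, +2, +6, +2, …, so 8, 14, 16, 22, 24, 30 → 32.
N: 8, 27, 64, 125, 216, 343 → 512 (perfect cubes: 2³, 3³, 4³, …).
Combining the parts gives {m=32 n=512}.

{m=32 n=512}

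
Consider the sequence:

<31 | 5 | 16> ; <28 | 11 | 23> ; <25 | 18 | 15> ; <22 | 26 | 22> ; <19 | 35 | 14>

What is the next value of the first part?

16

First part — −3 each step: 31, 28, 25, 22, 19 → 16.
Second part — differences are 6, 7, 8, … (increasing by 1 each time): 5, 11, 18, 26, 35 → 45.
Third part: 16, 23, 15, 22, 14 → 21 (alternating steps +7, −8, +7, −8, …).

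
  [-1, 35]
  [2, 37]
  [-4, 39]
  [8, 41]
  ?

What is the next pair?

[-16, 43]

For the first value, ×(-2) each step: -1, 2, -4, 8 → -16.
Second value: 35, 37, 39, 41 → 43 (+2 each step).
So the next pair is [-16, 43].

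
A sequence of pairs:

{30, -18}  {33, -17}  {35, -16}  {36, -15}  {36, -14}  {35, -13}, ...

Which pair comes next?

First slot goes 30, 33, 35, 36, 36, 35 → 33 (differences are 3, 2, 1, … (decreasing by 1 each time)).
Second slot: -18, -17, -16, -15, -14, -13 → -12 (+1 each step).
Putting it together: {33, -12}.

{33, -12}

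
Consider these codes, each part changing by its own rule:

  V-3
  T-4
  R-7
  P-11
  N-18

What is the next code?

Letter goes V, T, R, P, N → L (letters move back 2 places in the alphabet).
Second component: each term is the sum of the two before it, so 3, 4, 7, 11, 18 → 29.
Putting it together: L-29.

L-29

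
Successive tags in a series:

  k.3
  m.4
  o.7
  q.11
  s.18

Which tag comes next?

Letter goes k, m, o, q, s → u (letters move forward 2 places in the alphabet).
Second component: 3, 4, 7, 11, 18 → 29 (each term is the sum of the two before it).
Combining the parts gives u.29.

u.29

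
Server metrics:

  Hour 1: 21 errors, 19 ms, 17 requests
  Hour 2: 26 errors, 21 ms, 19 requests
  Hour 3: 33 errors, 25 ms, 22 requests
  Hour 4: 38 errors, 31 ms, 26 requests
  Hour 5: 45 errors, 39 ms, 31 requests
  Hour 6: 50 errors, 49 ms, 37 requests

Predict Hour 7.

For the errors, alternating steps +5, +7, +5, +7, …: 21, 26, 33, 38, 45, 50 → 57.
For the ms, differences are 2, 4, 6, … (increasing by 2 each time): 19, 21, 25, 31, 39, 49 → 61.
Requests goes 17, 19, 22, 26, 31, 37 → 44 (differences are 2, 3, 4, … (increasing by 1 each time)).
Combining the parts gives 57 errors, 61 ms, 44 requests.

57 errors, 61 ms, 44 requests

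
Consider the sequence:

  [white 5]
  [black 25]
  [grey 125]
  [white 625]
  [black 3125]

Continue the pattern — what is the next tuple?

Shade goes white, black, grey, white, black → grey (repeats white → black → grey).
Second coordinate: 5, 25, 125, 625, 3125 → 15625 (×5 each step).
Combining the parts gives [grey 15625].

[grey 15625]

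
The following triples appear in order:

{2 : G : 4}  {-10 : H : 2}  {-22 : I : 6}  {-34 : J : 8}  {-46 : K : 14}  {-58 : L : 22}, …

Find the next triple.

First component: −12 each step; 2, -10, -22, -34, -46, -58 → -70.
Letter: letters move forward 1 place in the alphabet, so G, H, I, J, K, L → M.
Third component: 4, 2, 6, 8, 14, 22 → 36 (each term is the sum of the two before it).
Putting it together: {-70 : M : 36}.

{-70 : M : 36}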